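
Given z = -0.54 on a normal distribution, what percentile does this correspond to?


CDF(z) = 0.5 * (1 + erf(z/sqrt(2)))
erf(-0.3818) = -0.4108
CDF = 0.2946
Percentile rank = 0.2946 * 100 = 29.46

29.46


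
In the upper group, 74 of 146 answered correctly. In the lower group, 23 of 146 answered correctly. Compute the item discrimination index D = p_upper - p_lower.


p_upper = 74/146 = 0.5068
p_lower = 23/146 = 0.1575
D = 0.5068 - 0.1575 = 0.3493

0.3493


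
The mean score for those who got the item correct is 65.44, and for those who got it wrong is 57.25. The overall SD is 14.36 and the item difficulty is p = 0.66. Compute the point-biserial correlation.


q = 1 - p = 0.34
rpb = ((M1 - M0) / SD) * sqrt(p * q)
rpb = ((65.44 - 57.25) / 14.36) * sqrt(0.66 * 0.34)
rpb = 0.2702

0.2702


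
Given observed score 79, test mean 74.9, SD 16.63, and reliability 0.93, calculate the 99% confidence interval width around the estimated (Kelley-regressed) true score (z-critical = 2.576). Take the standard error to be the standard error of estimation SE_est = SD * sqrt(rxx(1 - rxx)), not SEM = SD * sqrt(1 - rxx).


True score estimate = 0.93*79 + 0.07*74.9 = 78.713
SE_est = SD * sqrt(rxx * (1 - rxx)) = 16.63 * sqrt(0.93 * 0.07) = 16.63 * sqrt(0.0651) = 4.243095
CI = T_est +/- z * SE_est, so width = 2 * z * SE_est = 2 * 2.576 * 4.243095
Width = 21.8604

21.8604


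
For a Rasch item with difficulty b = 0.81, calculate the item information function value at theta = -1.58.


P = 1/(1+exp(-(-1.58-0.81))) = 0.0839
I = P*(1-P) = 0.0839 * 0.9161
I = 0.0769

0.0769


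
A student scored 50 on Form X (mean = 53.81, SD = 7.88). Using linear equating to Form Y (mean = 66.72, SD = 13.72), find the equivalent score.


slope = SD_Y / SD_X = 13.72 / 7.88 ~ 1.7411
intercept = mean_Y - slope * mean_X = 66.72 - (13.72 / 7.88) * 53.81 ~ -26.9695
Y = slope * X + intercept. To avoid rounding drift from the rounded slope/intercept, evaluate the equivalent form Y = mean_Y + SD_Y * (X - mean_X) / SD_X at full precision:
Y = 66.72 + 13.72 * (50 - 53.81) / 7.88
Y = 66.72 - 13.72 * 3.81 / 7.88
Y = 66.72 - 52.2732 / 7.88
Y = 66.72 - 6.6337
Y = 60.0863

60.0863


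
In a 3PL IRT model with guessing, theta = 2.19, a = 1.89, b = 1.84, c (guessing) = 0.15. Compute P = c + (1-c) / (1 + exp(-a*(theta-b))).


logit = 1.89*(2.19 - 1.84) = 0.6615
P* = 1/(1 + exp(-0.6615)) = 0.6596
P = 0.15 + (1 - 0.15) * 0.6596
P = 0.7107

0.7107


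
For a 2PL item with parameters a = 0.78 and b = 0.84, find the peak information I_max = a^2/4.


For 2PL, max info at theta = b = 0.84
I_max = a^2 / 4 = 0.78^2 / 4
= 0.6084 / 4
I_max = 0.1521

0.1521


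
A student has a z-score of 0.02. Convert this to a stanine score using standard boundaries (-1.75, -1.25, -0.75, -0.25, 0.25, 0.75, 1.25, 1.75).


Stanine boundaries: [-1.75, -1.25, -0.75, -0.25, 0.25, 0.75, 1.25, 1.75]
z = 0.02
Check each boundary:
  z >= -1.75 -> could be stanine 2
  z >= -1.25 -> could be stanine 3
  z >= -0.75 -> could be stanine 4
  z >= -0.25 -> could be stanine 5
  z < 0.25
  z < 0.75
  z < 1.25
  z < 1.75
Highest qualifying boundary gives stanine = 5

5


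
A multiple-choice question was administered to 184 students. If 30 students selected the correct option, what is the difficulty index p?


Item difficulty p = number correct / total examinees
p = 30 / 184
p = 0.163

0.163


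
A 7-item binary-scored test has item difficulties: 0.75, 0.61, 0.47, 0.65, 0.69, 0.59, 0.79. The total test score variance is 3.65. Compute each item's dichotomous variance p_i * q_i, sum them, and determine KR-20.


For each item, compute p_i * q_i:
  Item 1: 0.75 * 0.25 = 0.1875
  Item 2: 0.61 * 0.39 = 0.2379
  Item 3: 0.47 * 0.53 = 0.2491
  Item 4: 0.65 * 0.35 = 0.2275
  Item 5: 0.69 * 0.31 = 0.2139
  Item 6: 0.59 * 0.41 = 0.2419
  Item 7: 0.79 * 0.21 = 0.1659
Sum(p_i * q_i) = 0.1875 + 0.2379 + 0.2491 + 0.2275 + 0.2139 + 0.2419 + 0.1659 = 1.5237
KR-20 = (k/(k-1)) * (1 - Sum(p_i*q_i) / Var_total)
= (7/6) * (1 - 1.5237/3.65)
= 1.1667 * 0.5825
KR-20 = 0.6796

0.6796


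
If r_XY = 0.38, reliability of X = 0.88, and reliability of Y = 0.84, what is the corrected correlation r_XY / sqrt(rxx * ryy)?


r_corrected = rxy / sqrt(rxx * ryy)
= 0.38 / sqrt(0.88 * 0.84)
= 0.38 / sqrt(0.7392)
= 0.38 / 0.859767
r_corrected = 0.442

0.442


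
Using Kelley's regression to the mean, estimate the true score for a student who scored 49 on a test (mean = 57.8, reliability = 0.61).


T_est = rxx * X + (1 - rxx) * mean
T_est = 0.61 * 49 + 0.39 * 57.8
T_est = 29.89 + 22.542
T_est = 52.432

52.432


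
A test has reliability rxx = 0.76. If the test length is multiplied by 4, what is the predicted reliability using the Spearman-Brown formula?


r_new = (n * rxx) / (1 + (n-1) * rxx)
r_new = (4 * 0.76) / (1 + 3 * 0.76)
r_new = 3.04 / 3.28
r_new = 0.9268

0.9268


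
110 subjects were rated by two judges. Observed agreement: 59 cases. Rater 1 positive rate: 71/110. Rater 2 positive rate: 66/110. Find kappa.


P_o = 59/110 = 0.536364
P_e = (71*66 + 39*44) / 12100 = 0.529091
kappa = (P_o - P_e) / (1 - P_e)
kappa = (0.536364 - 0.529091) / (1 - 0.529091)
kappa = 0.0154

0.0154


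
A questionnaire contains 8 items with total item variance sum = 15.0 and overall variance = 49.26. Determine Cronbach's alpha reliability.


alpha = (k/(k-1)) * (1 - sum(si^2)/s_total^2)
= (8/7) * (1 - 15.0/49.26)
alpha = 0.7948

0.7948


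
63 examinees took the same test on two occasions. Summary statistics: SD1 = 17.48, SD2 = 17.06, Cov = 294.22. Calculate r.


r = cov(X,Y) / (SD_X * SD_Y)
r = 294.22 / (17.48 * 17.06)
r = 294.22 / 298.2088
r = 0.9866

0.9866


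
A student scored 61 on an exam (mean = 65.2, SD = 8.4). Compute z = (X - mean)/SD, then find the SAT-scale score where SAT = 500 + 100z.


z = (X - mean) / SD = (61 - 65.2) / 8.4
z = -4.2 / 8.4
z = -0.5
SAT-scale = SAT = 500 + 100z
Carry z at full precision (z = -4.2 / 8.4) into the conversion:
SAT-scale = 500 + 100 * (-4.2 / 8.4) = 500 + -420 / 8.4
SAT-scale = 500 + -50.0
SAT-scale = 450.0

450.0


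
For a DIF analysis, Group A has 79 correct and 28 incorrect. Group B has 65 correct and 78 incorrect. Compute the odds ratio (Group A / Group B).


Odds_A = 79/28 = 2.8214
Odds_B = 65/78 = 0.8333
OR = Odds_A / Odds_B = 2.8214 / 0.8333
Exactly, OR = (79 * 78) / (28 * 65) = 6162 / 1820
OR = 3.3857

3.3857


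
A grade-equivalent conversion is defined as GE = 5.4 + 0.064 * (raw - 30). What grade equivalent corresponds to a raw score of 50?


raw - median = 50 - 30 = 20
slope * diff = 0.064 * 20 = 1.28
GE = 5.4 + 1.28
GE = 6.68

6.68


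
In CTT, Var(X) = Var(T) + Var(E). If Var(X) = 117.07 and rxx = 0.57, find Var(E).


var_true = rxx * var_obs = 0.57 * 117.07 = 66.7299
var_error = var_obs - var_true
var_error = 117.07 - 66.7299
var_error = 50.3401

50.3401


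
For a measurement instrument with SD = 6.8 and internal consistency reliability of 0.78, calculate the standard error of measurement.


SEM = SD * sqrt(1 - rxx)
SEM = 6.8 * sqrt(1 - 0.78)
SEM = 6.8 * sqrt(0.22) = 6.8 * 0.469042
SEM = 3.1895

3.1895


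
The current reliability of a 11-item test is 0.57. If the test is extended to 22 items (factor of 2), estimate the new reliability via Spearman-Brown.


r_new = (n * rxx) / (1 + (n-1) * rxx)
r_new = (2 * 0.57) / (1 + 1 * 0.57)
r_new = 1.14 / 1.57
r_new = 0.7261

0.7261


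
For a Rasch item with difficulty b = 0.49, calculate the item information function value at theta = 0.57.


P = 1/(1+exp(-(0.57-0.49))) = 0.52
I = P*(1-P) = 0.52 * 0.48
I = 0.2496

0.2496


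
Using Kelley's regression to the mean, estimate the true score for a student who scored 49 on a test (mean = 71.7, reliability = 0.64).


T_est = rxx * X + (1 - rxx) * mean
T_est = 0.64 * 49 + 0.36 * 71.7
T_est = 31.36 + 25.812
T_est = 57.172

57.172


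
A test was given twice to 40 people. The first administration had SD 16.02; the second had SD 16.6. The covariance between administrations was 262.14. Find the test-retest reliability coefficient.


r = cov(X,Y) / (SD_X * SD_Y)
r = 262.14 / (16.02 * 16.6)
r = 262.14 / 265.932
r = 0.9857

0.9857


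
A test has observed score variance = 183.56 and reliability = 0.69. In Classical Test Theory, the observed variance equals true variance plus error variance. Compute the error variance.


var_true = rxx * var_obs = 0.69 * 183.56 = 126.6564
var_error = var_obs - var_true
var_error = 183.56 - 126.6564
var_error = 56.9036

56.9036


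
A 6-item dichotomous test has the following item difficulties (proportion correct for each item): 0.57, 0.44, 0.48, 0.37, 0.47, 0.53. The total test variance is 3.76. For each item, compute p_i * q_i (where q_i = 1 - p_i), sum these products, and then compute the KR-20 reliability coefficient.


For each item, compute p_i * q_i:
  Item 1: 0.57 * 0.43 = 0.2451
  Item 2: 0.44 * 0.56 = 0.2464
  Item 3: 0.48 * 0.52 = 0.2496
  Item 4: 0.37 * 0.63 = 0.2331
  Item 5: 0.47 * 0.53 = 0.2491
  Item 6: 0.53 * 0.47 = 0.2491
Sum(p_i * q_i) = 0.2451 + 0.2464 + 0.2496 + 0.2331 + 0.2491 + 0.2491 = 1.4724
KR-20 = (k/(k-1)) * (1 - Sum(p_i*q_i) / Var_total)
= (6/5) * (1 - 1.4724/3.76)
= 1.2 * 0.6084
KR-20 = 0.7301

0.7301


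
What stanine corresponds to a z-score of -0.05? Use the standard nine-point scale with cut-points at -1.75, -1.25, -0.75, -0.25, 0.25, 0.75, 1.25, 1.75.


Stanine boundaries: [-1.75, -1.25, -0.75, -0.25, 0.25, 0.75, 1.25, 1.75]
z = -0.05
Check each boundary:
  z >= -1.75 -> could be stanine 2
  z >= -1.25 -> could be stanine 3
  z >= -0.75 -> could be stanine 4
  z >= -0.25 -> could be stanine 5
  z < 0.25
  z < 0.75
  z < 1.25
  z < 1.75
Highest qualifying boundary gives stanine = 5

5


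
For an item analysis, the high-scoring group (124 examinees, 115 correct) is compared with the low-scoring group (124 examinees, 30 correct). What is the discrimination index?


p_upper = 115/124 = 0.9274
p_lower = 30/124 = 0.2419
D = 0.9274 - 0.2419 = 0.6855

0.6855


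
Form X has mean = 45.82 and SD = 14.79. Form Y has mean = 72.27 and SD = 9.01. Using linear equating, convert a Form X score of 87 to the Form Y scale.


slope = SD_Y / SD_X = 9.01 / 14.79 ~ 0.6092
intercept = mean_Y - slope * mean_X = 72.27 - (9.01 / 14.79) * 45.82 ~ 44.3567
Y = slope * X + intercept. To avoid rounding drift from the rounded slope/intercept, evaluate the equivalent form Y = mean_Y + SD_Y * (X - mean_X) / SD_X at full precision:
Y = 72.27 + 9.01 * (87 - 45.82) / 14.79
Y = 72.27 + 9.01 * 41.18 / 14.79
Y = 72.27 + 371.0318 / 14.79
Y = 72.27 + 25.0867
Y = 97.3567

97.3567


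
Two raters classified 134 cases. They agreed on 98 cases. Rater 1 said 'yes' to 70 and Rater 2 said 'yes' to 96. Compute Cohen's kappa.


P_o = 98/134 = 0.731343
P_e = (70*96 + 64*38) / 17956 = 0.50969
kappa = (P_o - P_e) / (1 - P_e)
kappa = (0.731343 - 0.50969) / (1 - 0.50969)
kappa = 0.4521

0.4521


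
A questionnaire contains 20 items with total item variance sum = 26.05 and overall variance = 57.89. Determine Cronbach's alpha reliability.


alpha = (k/(k-1)) * (1 - sum(si^2)/s_total^2)
= (20/19) * (1 - 26.05/57.89)
alpha = 0.579

0.579


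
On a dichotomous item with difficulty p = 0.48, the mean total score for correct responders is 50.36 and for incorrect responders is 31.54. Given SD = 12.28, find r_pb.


q = 1 - p = 0.52
rpb = ((M1 - M0) / SD) * sqrt(p * q)
rpb = ((50.36 - 31.54) / 12.28) * sqrt(0.48 * 0.52)
rpb = 0.7657

0.7657


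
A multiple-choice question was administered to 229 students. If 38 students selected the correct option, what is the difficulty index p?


Item difficulty p = number correct / total examinees
p = 38 / 229
p = 0.1659

0.1659


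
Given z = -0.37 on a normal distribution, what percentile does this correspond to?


CDF(z) = 0.5 * (1 + erf(z/sqrt(2)))
erf(-0.2616) = -0.2886
CDF = 0.3557
Percentile rank = 0.3557 * 100 = 35.57

35.57


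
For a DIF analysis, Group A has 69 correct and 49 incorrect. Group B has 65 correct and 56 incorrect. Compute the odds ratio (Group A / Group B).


Odds_A = 69/49 = 1.4082
Odds_B = 65/56 = 1.1607
OR = Odds_A / Odds_B = 1.4082 / 1.1607
Exactly, OR = (69 * 56) / (49 * 65) = 3864 / 3185
OR = 1.2132

1.2132


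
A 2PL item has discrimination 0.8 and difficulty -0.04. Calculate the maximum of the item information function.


For 2PL, max info at theta = b = -0.04
I_max = a^2 / 4 = 0.8^2 / 4
= 0.64 / 4
I_max = 0.16

0.16


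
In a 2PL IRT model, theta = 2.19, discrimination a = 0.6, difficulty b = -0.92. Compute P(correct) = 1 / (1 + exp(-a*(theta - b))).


a*(theta - b) = 0.6 * (2.19 - -0.92) = 1.866
exp(-1.866) = 0.1547
P = 1 / (1 + 0.1547)
P = 0.866

0.866


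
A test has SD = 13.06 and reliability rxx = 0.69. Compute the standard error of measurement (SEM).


SEM = SD * sqrt(1 - rxx)
SEM = 13.06 * sqrt(1 - 0.69)
SEM = 13.06 * sqrt(0.31) = 13.06 * 0.556776
SEM = 7.2715

7.2715


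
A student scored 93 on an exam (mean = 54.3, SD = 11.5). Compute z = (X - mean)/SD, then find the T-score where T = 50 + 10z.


z = (X - mean) / SD = (93 - 54.3) / 11.5
z = 38.7 / 11.5
z = 3.3652
T-score = T = 50 + 10z
Carry z at full precision (z = 38.7 / 11.5) into the conversion:
T-score = 50 + 10 * (38.7 / 11.5) = 50 + 387 / 11.5
T-score = 50 + 33.6522
T-score = 83.6522

83.6522


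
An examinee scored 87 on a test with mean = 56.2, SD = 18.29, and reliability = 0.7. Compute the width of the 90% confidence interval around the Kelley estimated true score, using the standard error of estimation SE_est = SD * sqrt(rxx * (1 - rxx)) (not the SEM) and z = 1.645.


True score estimate = 0.7*87 + 0.3*56.2 = 77.76
SE_est = SD * sqrt(rxx * (1 - rxx)) = 18.29 * sqrt(0.7 * 0.3) = 18.29 * sqrt(0.21) = 8.381531
CI = T_est +/- z * SE_est, so width = 2 * z * SE_est = 2 * 1.645 * 8.381531
Width = 27.5752

27.5752


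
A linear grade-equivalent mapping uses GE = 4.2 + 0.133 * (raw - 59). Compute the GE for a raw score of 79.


raw - median = 79 - 59 = 20
slope * diff = 0.133 * 20 = 2.66
GE = 4.2 + 2.66
GE = 6.86

6.86


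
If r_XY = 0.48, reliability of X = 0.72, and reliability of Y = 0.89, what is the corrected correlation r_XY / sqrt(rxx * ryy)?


r_corrected = rxy / sqrt(rxx * ryy)
= 0.48 / sqrt(0.72 * 0.89)
= 0.48 / sqrt(0.6408)
= 0.48 / 0.8005
r_corrected = 0.5996

0.5996


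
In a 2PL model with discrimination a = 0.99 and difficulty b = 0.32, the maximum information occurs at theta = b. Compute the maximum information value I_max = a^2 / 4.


For 2PL, max info at theta = b = 0.32
I_max = a^2 / 4 = 0.99^2 / 4
= 0.9801 / 4
I_max = 0.245

0.245


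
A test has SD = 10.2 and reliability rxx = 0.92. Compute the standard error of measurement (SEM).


SEM = SD * sqrt(1 - rxx)
SEM = 10.2 * sqrt(1 - 0.92)
SEM = 10.2 * sqrt(0.08) = 10.2 * 0.282843
SEM = 2.885

2.885


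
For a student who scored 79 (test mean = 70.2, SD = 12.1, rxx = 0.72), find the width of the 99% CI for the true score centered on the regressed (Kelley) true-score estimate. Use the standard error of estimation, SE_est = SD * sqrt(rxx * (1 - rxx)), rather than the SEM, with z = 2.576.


True score estimate = 0.72*79 + 0.28*70.2 = 76.536
SE_est = SD * sqrt(rxx * (1 - rxx)) = 12.1 * sqrt(0.72 * 0.28) = 12.1 * sqrt(0.2016) = 5.432887
CI = T_est +/- z * SE_est, so width = 2 * z * SE_est = 2 * 2.576 * 5.432887
Width = 27.9902

27.9902


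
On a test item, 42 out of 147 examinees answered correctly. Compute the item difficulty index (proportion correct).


Item difficulty p = number correct / total examinees
p = 42 / 147
p = 0.2857

0.2857


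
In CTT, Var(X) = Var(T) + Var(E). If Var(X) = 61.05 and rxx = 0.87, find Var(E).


var_true = rxx * var_obs = 0.87 * 61.05 = 53.1135
var_error = var_obs - var_true
var_error = 61.05 - 53.1135
var_error = 7.9365

7.9365


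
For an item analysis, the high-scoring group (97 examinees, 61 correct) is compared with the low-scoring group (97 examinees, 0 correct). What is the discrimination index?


p_upper = 61/97 = 0.6289
p_lower = 0/97 = 0.0
D = 0.6289 - 0.0 = 0.6289

0.6289


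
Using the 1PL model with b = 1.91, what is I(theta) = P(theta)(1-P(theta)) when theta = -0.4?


P = 1/(1+exp(-(-0.4-1.91))) = 0.0903
I = P*(1-P) = 0.0903 * 0.9097
I = 0.0821

0.0821


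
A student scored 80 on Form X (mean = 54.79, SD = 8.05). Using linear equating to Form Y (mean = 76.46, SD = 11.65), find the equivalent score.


slope = SD_Y / SD_X = 11.65 / 8.05 ~ 1.4472
intercept = mean_Y - slope * mean_X = 76.46 - (11.65 / 8.05) * 54.79 ~ -2.8324
Y = slope * X + intercept. To avoid rounding drift from the rounded slope/intercept, evaluate the equivalent form Y = mean_Y + SD_Y * (X - mean_X) / SD_X at full precision:
Y = 76.46 + 11.65 * (80 - 54.79) / 8.05
Y = 76.46 + 11.65 * 25.21 / 8.05
Y = 76.46 + 293.6965 / 8.05
Y = 76.46 + 36.484
Y = 112.944

112.944


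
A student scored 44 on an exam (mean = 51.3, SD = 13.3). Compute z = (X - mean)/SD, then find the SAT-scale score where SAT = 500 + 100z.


z = (X - mean) / SD = (44 - 51.3) / 13.3
z = -7.3 / 13.3
z = -0.5489
SAT-scale = SAT = 500 + 100z
Carry z at full precision (z = -7.3 / 13.3) into the conversion:
SAT-scale = 500 + 100 * (-7.3 / 13.3) = 500 + -730 / 13.3
SAT-scale = 500 + -54.8872
SAT-scale = 445.1128

445.1128


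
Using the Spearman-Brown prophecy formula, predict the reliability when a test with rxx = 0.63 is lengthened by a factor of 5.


r_new = (n * rxx) / (1 + (n-1) * rxx)
r_new = (5 * 0.63) / (1 + 4 * 0.63)
r_new = 3.15 / 3.52
r_new = 0.8949

0.8949


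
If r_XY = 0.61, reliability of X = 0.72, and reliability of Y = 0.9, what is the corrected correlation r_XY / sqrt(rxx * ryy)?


r_corrected = rxy / sqrt(rxx * ryy)
= 0.61 / sqrt(0.72 * 0.9)
= 0.61 / sqrt(0.648)
= 0.61 / 0.804984
r_corrected = 0.7578

0.7578


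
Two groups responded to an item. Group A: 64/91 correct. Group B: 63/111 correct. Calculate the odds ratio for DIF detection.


Odds_A = 64/27 = 2.3704
Odds_B = 63/48 = 1.3125
OR = Odds_A / Odds_B = 2.3704 / 1.3125
Exactly, OR = (64 * 48) / (27 * 63) = 3072 / 1701
OR = 1.806

1.806


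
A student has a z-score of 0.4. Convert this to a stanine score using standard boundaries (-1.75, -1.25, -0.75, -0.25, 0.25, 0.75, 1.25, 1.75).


Stanine boundaries: [-1.75, -1.25, -0.75, -0.25, 0.25, 0.75, 1.25, 1.75]
z = 0.4
Check each boundary:
  z >= -1.75 -> could be stanine 2
  z >= -1.25 -> could be stanine 3
  z >= -0.75 -> could be stanine 4
  z >= -0.25 -> could be stanine 5
  z >= 0.25 -> could be stanine 6
  z < 0.75
  z < 1.25
  z < 1.75
Highest qualifying boundary gives stanine = 6

6


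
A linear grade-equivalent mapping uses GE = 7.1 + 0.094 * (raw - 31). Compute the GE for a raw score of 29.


raw - median = 29 - 31 = -2
slope * diff = 0.094 * -2 = -0.188
GE = 7.1 + -0.188
GE = 6.912

6.912


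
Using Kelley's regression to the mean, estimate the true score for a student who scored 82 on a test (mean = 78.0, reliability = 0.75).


T_est = rxx * X + (1 - rxx) * mean
T_est = 0.75 * 82 + 0.25 * 78.0
T_est = 61.5 + 19.5
T_est = 81.0

81.0


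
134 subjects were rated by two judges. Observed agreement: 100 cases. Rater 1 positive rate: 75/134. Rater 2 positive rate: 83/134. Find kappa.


P_o = 100/134 = 0.746269
P_e = (75*83 + 59*51) / 17956 = 0.514257
kappa = (P_o - P_e) / (1 - P_e)
kappa = (0.746269 - 0.514257) / (1 - 0.514257)
kappa = 0.4776

0.4776


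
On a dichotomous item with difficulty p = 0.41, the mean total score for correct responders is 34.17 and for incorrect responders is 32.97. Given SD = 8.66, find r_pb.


q = 1 - p = 0.59
rpb = ((M1 - M0) / SD) * sqrt(p * q)
rpb = ((34.17 - 32.97) / 8.66) * sqrt(0.41 * 0.59)
rpb = 0.0682

0.0682


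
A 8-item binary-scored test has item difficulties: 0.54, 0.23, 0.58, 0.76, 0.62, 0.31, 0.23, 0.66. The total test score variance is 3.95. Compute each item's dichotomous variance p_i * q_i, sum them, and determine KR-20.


For each item, compute p_i * q_i:
  Item 1: 0.54 * 0.46 = 0.2484
  Item 2: 0.23 * 0.77 = 0.1771
  Item 3: 0.58 * 0.42 = 0.2436
  Item 4: 0.76 * 0.24 = 0.1824
  Item 5: 0.62 * 0.38 = 0.2356
  Item 6: 0.31 * 0.69 = 0.2139
  Item 7: 0.23 * 0.77 = 0.1771
  Item 8: 0.66 * 0.34 = 0.2244
Sum(p_i * q_i) = 0.2484 + 0.1771 + 0.2436 + 0.1824 + 0.2356 + 0.2139 + 0.1771 + 0.2244 = 1.7025
KR-20 = (k/(k-1)) * (1 - Sum(p_i*q_i) / Var_total)
= (8/7) * (1 - 1.7025/3.95)
= 1.1429 * 0.569
KR-20 = 0.6503

0.6503


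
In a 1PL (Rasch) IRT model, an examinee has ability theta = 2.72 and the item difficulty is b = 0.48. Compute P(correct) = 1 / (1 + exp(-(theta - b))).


theta - b = 2.72 - 0.48 = 2.24
exp(-(theta - b)) = exp(-2.24) = 0.1065
P = 1 / (1 + 0.1065)
P = 0.9038

0.9038


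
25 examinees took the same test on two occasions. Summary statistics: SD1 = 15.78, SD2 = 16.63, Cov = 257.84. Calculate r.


r = cov(X,Y) / (SD_X * SD_Y)
r = 257.84 / (15.78 * 16.63)
r = 257.84 / 262.4214
r = 0.9825

0.9825


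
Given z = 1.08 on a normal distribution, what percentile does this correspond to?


CDF(z) = 0.5 * (1 + erf(z/sqrt(2)))
erf(0.7637) = 0.7199
CDF = 0.8599
Percentile rank = 0.8599 * 100 = 85.99

85.99


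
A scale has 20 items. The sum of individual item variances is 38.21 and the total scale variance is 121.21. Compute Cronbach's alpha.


alpha = (k/(k-1)) * (1 - sum(si^2)/s_total^2)
= (20/19) * (1 - 38.21/121.21)
alpha = 0.7208

0.7208


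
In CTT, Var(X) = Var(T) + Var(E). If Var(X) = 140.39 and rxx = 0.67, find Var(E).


var_true = rxx * var_obs = 0.67 * 140.39 = 94.0613
var_error = var_obs - var_true
var_error = 140.39 - 94.0613
var_error = 46.3287

46.3287


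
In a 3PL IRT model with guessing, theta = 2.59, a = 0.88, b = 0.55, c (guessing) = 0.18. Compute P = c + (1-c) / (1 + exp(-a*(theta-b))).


logit = 0.88*(2.59 - 0.55) = 1.7952
P* = 1/(1 + exp(-1.7952)) = 0.8576
P = 0.18 + (1 - 0.18) * 0.8576
P = 0.8832

0.8832


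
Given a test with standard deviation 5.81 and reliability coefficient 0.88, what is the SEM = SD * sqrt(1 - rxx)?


SEM = SD * sqrt(1 - rxx)
SEM = 5.81 * sqrt(1 - 0.88)
SEM = 5.81 * sqrt(0.12) = 5.81 * 0.34641
SEM = 2.0126

2.0126


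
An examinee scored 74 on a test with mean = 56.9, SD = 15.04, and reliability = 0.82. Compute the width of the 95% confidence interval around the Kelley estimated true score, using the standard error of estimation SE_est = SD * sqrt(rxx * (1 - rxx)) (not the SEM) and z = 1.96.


True score estimate = 0.82*74 + 0.18*56.9 = 70.922
SE_est = SD * sqrt(rxx * (1 - rxx)) = 15.04 * sqrt(0.82 * 0.18) = 15.04 * sqrt(0.1476) = 5.778179
CI = T_est +/- z * SE_est, so width = 2 * z * SE_est = 2 * 1.96 * 5.778179
Width = 22.6505

22.6505


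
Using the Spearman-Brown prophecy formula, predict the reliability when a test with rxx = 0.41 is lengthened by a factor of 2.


r_new = (n * rxx) / (1 + (n-1) * rxx)
r_new = (2 * 0.41) / (1 + 1 * 0.41)
r_new = 0.82 / 1.41
r_new = 0.5816

0.5816


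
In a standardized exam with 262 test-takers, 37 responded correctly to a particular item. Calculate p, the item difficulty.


Item difficulty p = number correct / total examinees
p = 37 / 262
p = 0.1412

0.1412


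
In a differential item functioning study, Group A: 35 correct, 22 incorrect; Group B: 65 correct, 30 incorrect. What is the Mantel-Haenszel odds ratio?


Odds_A = 35/22 = 1.5909
Odds_B = 65/30 = 2.1667
OR = Odds_A / Odds_B = 1.5909 / 2.1667
Exactly, OR = (35 * 30) / (22 * 65) = 1050 / 1430
OR = 0.7343

0.7343


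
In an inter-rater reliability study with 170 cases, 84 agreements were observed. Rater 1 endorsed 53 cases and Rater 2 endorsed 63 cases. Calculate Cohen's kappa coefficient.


P_o = 84/170 = 0.494118
P_e = (53*63 + 117*107) / 28900 = 0.54872
kappa = (P_o - P_e) / (1 - P_e)
kappa = (0.494118 - 0.54872) / (1 - 0.54872)
kappa = -0.121

-0.121


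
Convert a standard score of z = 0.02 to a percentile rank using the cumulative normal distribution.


CDF(z) = 0.5 * (1 + erf(z/sqrt(2)))
erf(0.0141) = 0.016
CDF = 0.508
Percentile rank = 0.508 * 100 = 50.8

50.8


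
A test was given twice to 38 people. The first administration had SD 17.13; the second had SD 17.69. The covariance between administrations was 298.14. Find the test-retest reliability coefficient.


r = cov(X,Y) / (SD_X * SD_Y)
r = 298.14 / (17.13 * 17.69)
r = 298.14 / 303.0297
r = 0.9839

0.9839


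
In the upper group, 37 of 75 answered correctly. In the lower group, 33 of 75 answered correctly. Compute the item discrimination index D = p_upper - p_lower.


p_upper = 37/75 = 0.4933
p_lower = 33/75 = 0.44
D = 0.4933 - 0.44 = 0.0533

0.0533


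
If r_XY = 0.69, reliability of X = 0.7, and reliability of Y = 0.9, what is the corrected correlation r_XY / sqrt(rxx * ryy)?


r_corrected = rxy / sqrt(rxx * ryy)
= 0.69 / sqrt(0.7 * 0.9)
= 0.69 / sqrt(0.63)
= 0.69 / 0.793725
r_corrected = 0.8693

0.8693


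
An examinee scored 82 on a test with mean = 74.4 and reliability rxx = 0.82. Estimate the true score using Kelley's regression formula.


T_est = rxx * X + (1 - rxx) * mean
T_est = 0.82 * 82 + 0.18 * 74.4
T_est = 67.24 + 13.392
T_est = 80.632

80.632


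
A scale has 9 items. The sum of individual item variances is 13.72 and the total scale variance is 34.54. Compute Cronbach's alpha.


alpha = (k/(k-1)) * (1 - sum(si^2)/s_total^2)
= (9/8) * (1 - 13.72/34.54)
alpha = 0.6781

0.6781


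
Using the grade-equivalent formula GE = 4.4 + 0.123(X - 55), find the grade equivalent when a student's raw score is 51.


raw - median = 51 - 55 = -4
slope * diff = 0.123 * -4 = -0.492
GE = 4.4 + -0.492
GE = 3.908

3.908


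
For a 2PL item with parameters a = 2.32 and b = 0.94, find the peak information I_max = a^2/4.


For 2PL, max info at theta = b = 0.94
I_max = a^2 / 4 = 2.32^2 / 4
= 5.3824 / 4
I_max = 1.3456

1.3456


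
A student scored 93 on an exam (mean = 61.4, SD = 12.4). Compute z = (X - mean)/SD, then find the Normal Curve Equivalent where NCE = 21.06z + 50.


z = (X - mean) / SD = (93 - 61.4) / 12.4
z = 31.6 / 12.4
z = 2.5484
NCE = NCE = 21.06z + 50
Carry z at full precision (z = 31.6 / 12.4) into the conversion:
NCE = 21.06 * (31.6 / 12.4) + 50 = 665.496 / 12.4 + 50
NCE = 53.669 + 50
NCE = 103.669

103.669


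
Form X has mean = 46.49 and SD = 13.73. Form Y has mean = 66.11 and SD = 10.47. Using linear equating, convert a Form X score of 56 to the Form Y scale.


slope = SD_Y / SD_X = 10.47 / 13.73 ~ 0.7626
intercept = mean_Y - slope * mean_X = 66.11 - (10.47 / 13.73) * 46.49 ~ 30.6584
Y = slope * X + intercept. To avoid rounding drift from the rounded slope/intercept, evaluate the equivalent form Y = mean_Y + SD_Y * (X - mean_X) / SD_X at full precision:
Y = 66.11 + 10.47 * (56 - 46.49) / 13.73
Y = 66.11 + 10.47 * 9.51 / 13.73
Y = 66.11 + 99.5697 / 13.73
Y = 66.11 + 7.252
Y = 73.362

73.362


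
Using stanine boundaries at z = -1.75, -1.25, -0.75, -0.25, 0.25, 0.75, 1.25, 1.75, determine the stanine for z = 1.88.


Stanine boundaries: [-1.75, -1.25, -0.75, -0.25, 0.25, 0.75, 1.25, 1.75]
z = 1.88
Check each boundary:
  z >= -1.75 -> could be stanine 2
  z >= -1.25 -> could be stanine 3
  z >= -0.75 -> could be stanine 4
  z >= -0.25 -> could be stanine 5
  z >= 0.25 -> could be stanine 6
  z >= 0.75 -> could be stanine 7
  z >= 1.25 -> could be stanine 8
  z >= 1.75 -> could be stanine 9
Highest qualifying boundary gives stanine = 9

9


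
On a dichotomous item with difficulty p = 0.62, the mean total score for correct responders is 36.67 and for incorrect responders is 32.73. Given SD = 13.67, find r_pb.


q = 1 - p = 0.38
rpb = ((M1 - M0) / SD) * sqrt(p * q)
rpb = ((36.67 - 32.73) / 13.67) * sqrt(0.62 * 0.38)
rpb = 0.1399

0.1399


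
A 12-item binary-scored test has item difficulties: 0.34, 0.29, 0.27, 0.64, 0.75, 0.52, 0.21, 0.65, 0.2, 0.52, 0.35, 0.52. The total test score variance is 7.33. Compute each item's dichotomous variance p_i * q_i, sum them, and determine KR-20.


For each item, compute p_i * q_i:
  Item 1: 0.34 * 0.66 = 0.2244
  Item 2: 0.29 * 0.71 = 0.2059
  Item 3: 0.27 * 0.73 = 0.1971
  Item 4: 0.64 * 0.36 = 0.2304
  Item 5: 0.75 * 0.25 = 0.1875
  Item 6: 0.52 * 0.48 = 0.2496
  Item 7: 0.21 * 0.79 = 0.1659
  Item 8: 0.65 * 0.35 = 0.2275
  Item 9: 0.2 * 0.8 = 0.16
  Item 10: 0.52 * 0.48 = 0.2496
  Item 11: 0.35 * 0.65 = 0.2275
  Item 12: 0.52 * 0.48 = 0.2496
Sum(p_i * q_i) = 0.2244 + 0.2059 + 0.1971 + 0.2304 + 0.1875 + 0.2496 + 0.1659 + 0.2275 + 0.16 + 0.2496 + 0.2275 + 0.2496 = 2.575
KR-20 = (k/(k-1)) * (1 - Sum(p_i*q_i) / Var_total)
= (12/11) * (1 - 2.575/7.33)
= 1.0909 * 0.6487
KR-20 = 0.7077

0.7077


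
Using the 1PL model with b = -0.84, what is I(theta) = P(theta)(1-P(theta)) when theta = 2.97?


P = 1/(1+exp(-(2.97--0.84))) = 0.9783
I = P*(1-P) = 0.9783 * 0.0217
I = 0.0212

0.0212


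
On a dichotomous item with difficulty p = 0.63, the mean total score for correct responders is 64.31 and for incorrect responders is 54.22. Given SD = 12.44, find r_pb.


q = 1 - p = 0.37
rpb = ((M1 - M0) / SD) * sqrt(p * q)
rpb = ((64.31 - 54.22) / 12.44) * sqrt(0.63 * 0.37)
rpb = 0.3916

0.3916


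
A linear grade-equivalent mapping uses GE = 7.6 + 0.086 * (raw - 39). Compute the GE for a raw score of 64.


raw - median = 64 - 39 = 25
slope * diff = 0.086 * 25 = 2.15
GE = 7.6 + 2.15
GE = 9.75

9.75


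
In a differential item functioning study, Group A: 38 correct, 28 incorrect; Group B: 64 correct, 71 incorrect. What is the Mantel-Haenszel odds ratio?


Odds_A = 38/28 = 1.3571
Odds_B = 64/71 = 0.9014
OR = Odds_A / Odds_B = 1.3571 / 0.9014
Exactly, OR = (38 * 71) / (28 * 64) = 2698 / 1792
OR = 1.5056

1.5056


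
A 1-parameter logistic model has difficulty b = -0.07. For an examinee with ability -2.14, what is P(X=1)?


theta - b = -2.14 - -0.07 = -2.07
exp(-(theta - b)) = exp(2.07) = 7.9248
P = 1 / (1 + 7.9248)
P = 0.112

0.112


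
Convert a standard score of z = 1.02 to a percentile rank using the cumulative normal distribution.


CDF(z) = 0.5 * (1 + erf(z/sqrt(2)))
erf(0.7212) = 0.6923
CDF = 0.8461
Percentile rank = 0.8461 * 100 = 84.61

84.61


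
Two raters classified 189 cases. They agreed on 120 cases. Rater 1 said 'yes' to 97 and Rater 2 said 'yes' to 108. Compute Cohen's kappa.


P_o = 120/189 = 0.634921
P_e = (97*108 + 92*81) / 35721 = 0.50189
kappa = (P_o - P_e) / (1 - P_e)
kappa = (0.634921 - 0.50189) / (1 - 0.50189)
kappa = 0.2671

0.2671


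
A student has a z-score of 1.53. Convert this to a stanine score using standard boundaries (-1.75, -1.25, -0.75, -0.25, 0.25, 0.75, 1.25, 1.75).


Stanine boundaries: [-1.75, -1.25, -0.75, -0.25, 0.25, 0.75, 1.25, 1.75]
z = 1.53
Check each boundary:
  z >= -1.75 -> could be stanine 2
  z >= -1.25 -> could be stanine 3
  z >= -0.75 -> could be stanine 4
  z >= -0.25 -> could be stanine 5
  z >= 0.25 -> could be stanine 6
  z >= 0.75 -> could be stanine 7
  z >= 1.25 -> could be stanine 8
  z < 1.75
Highest qualifying boundary gives stanine = 8

8


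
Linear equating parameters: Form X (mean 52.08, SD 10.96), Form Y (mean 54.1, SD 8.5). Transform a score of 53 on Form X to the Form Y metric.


slope = SD_Y / SD_X = 8.5 / 10.96 ~ 0.7755
intercept = mean_Y - slope * mean_X = 54.1 - (8.5 / 10.96) * 52.08 ~ 13.7095
Y = slope * X + intercept. To avoid rounding drift from the rounded slope/intercept, evaluate the equivalent form Y = mean_Y + SD_Y * (X - mean_X) / SD_X at full precision:
Y = 54.1 + 8.5 * (53 - 52.08) / 10.96
Y = 54.1 + 8.5 * 0.92 / 10.96
Y = 54.1 + 7.82 / 10.96
Y = 54.1 + 0.7135
Y = 54.8135

54.8135


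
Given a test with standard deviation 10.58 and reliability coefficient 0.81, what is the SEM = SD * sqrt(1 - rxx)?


SEM = SD * sqrt(1 - rxx)
SEM = 10.58 * sqrt(1 - 0.81)
SEM = 10.58 * sqrt(0.19) = 10.58 * 0.43589
SEM = 4.6117

4.6117


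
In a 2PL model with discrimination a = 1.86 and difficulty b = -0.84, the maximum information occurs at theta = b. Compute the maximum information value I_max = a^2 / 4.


For 2PL, max info at theta = b = -0.84
I_max = a^2 / 4 = 1.86^2 / 4
= 3.4596 / 4
I_max = 0.8649

0.8649


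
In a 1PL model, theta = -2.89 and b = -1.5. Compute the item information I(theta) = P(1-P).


P = 1/(1+exp(-(-2.89--1.5))) = 0.1994
I = P*(1-P) = 0.1994 * 0.8006
I = 0.1596

0.1596


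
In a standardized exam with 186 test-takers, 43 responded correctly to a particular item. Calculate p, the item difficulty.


Item difficulty p = number correct / total examinees
p = 43 / 186
p = 0.2312

0.2312


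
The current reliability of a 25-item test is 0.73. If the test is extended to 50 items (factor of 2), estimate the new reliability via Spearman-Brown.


r_new = (n * rxx) / (1 + (n-1) * rxx)
r_new = (2 * 0.73) / (1 + 1 * 0.73)
r_new = 1.46 / 1.73
r_new = 0.8439

0.8439


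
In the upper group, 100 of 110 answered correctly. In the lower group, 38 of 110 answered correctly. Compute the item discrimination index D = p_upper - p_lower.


p_upper = 100/110 = 0.9091
p_lower = 38/110 = 0.3455
D = 0.9091 - 0.3455 = 0.5636

0.5636


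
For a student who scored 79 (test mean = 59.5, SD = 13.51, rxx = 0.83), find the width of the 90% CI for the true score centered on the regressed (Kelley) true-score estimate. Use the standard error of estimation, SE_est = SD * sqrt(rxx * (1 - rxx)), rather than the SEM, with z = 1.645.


True score estimate = 0.83*79 + 0.17*59.5 = 75.685
SE_est = SD * sqrt(rxx * (1 - rxx)) = 13.51 * sqrt(0.83 * 0.17) = 13.51 * sqrt(0.1411) = 5.074799
CI = T_est +/- z * SE_est, so width = 2 * z * SE_est = 2 * 1.645 * 5.074799
Width = 16.6961

16.6961


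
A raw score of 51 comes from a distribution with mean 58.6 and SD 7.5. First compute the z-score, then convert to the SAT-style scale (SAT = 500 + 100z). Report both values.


z = (X - mean) / SD = (51 - 58.6) / 7.5
z = -7.6 / 7.5
z = -1.0133
SAT-scale = SAT = 500 + 100z
Carry z at full precision (z = -7.6 / 7.5) into the conversion:
SAT-scale = 500 + 100 * (-7.6 / 7.5) = 500 + -760 / 7.5
SAT-scale = 500 + -101.3333
SAT-scale = 398.6667

398.6667


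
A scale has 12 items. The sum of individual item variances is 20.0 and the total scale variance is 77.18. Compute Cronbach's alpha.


alpha = (k/(k-1)) * (1 - sum(si^2)/s_total^2)
= (12/11) * (1 - 20.0/77.18)
alpha = 0.8082

0.8082


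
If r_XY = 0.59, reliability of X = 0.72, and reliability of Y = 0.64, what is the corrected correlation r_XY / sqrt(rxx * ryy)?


r_corrected = rxy / sqrt(rxx * ryy)
= 0.59 / sqrt(0.72 * 0.64)
= 0.59 / sqrt(0.4608)
= 0.59 / 0.678823
r_corrected = 0.8692

0.8692


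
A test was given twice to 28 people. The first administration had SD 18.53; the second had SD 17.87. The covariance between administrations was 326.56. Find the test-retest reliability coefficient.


r = cov(X,Y) / (SD_X * SD_Y)
r = 326.56 / (18.53 * 17.87)
r = 326.56 / 331.1311
r = 0.9862

0.9862


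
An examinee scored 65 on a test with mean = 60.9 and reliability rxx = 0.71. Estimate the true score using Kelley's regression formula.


T_est = rxx * X + (1 - rxx) * mean
T_est = 0.71 * 65 + 0.29 * 60.9
T_est = 46.15 + 17.661
T_est = 63.811

63.811


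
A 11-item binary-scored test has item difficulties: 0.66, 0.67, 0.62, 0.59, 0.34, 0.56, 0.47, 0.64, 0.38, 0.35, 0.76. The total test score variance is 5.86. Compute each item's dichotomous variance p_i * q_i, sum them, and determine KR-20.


For each item, compute p_i * q_i:
  Item 1: 0.66 * 0.34 = 0.2244
  Item 2: 0.67 * 0.33 = 0.2211
  Item 3: 0.62 * 0.38 = 0.2356
  Item 4: 0.59 * 0.41 = 0.2419
  Item 5: 0.34 * 0.66 = 0.2244
  Item 6: 0.56 * 0.44 = 0.2464
  Item 7: 0.47 * 0.53 = 0.2491
  Item 8: 0.64 * 0.36 = 0.2304
  Item 9: 0.38 * 0.62 = 0.2356
  Item 10: 0.35 * 0.65 = 0.2275
  Item 11: 0.76 * 0.24 = 0.1824
Sum(p_i * q_i) = 0.2244 + 0.2211 + 0.2356 + 0.2419 + 0.2244 + 0.2464 + 0.2491 + 0.2304 + 0.2356 + 0.2275 + 0.1824 = 2.5188
KR-20 = (k/(k-1)) * (1 - Sum(p_i*q_i) / Var_total)
= (11/10) * (1 - 2.5188/5.86)
= 1.1 * 0.5702
KR-20 = 0.6272

0.6272


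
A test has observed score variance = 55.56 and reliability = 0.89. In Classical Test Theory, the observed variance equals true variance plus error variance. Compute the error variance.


var_true = rxx * var_obs = 0.89 * 55.56 = 49.4484
var_error = var_obs - var_true
var_error = 55.56 - 49.4484
var_error = 6.1116

6.1116


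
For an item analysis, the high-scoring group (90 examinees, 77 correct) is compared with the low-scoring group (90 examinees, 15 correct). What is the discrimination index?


p_upper = 77/90 = 0.8556
p_lower = 15/90 = 0.1667
D = 0.8556 - 0.1667 = 0.6889

0.6889


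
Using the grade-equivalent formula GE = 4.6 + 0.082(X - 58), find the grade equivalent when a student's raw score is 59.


raw - median = 59 - 58 = 1
slope * diff = 0.082 * 1 = 0.082
GE = 4.6 + 0.082
GE = 4.682

4.682


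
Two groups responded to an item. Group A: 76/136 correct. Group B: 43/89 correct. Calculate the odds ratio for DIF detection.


Odds_A = 76/60 = 1.2667
Odds_B = 43/46 = 0.9348
OR = Odds_A / Odds_B = 1.2667 / 0.9348
Exactly, OR = (76 * 46) / (60 * 43) = 3496 / 2580
OR = 1.355

1.355


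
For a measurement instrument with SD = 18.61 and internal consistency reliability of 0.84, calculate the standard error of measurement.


SEM = SD * sqrt(1 - rxx)
SEM = 18.61 * sqrt(1 - 0.84)
SEM = 18.61 * sqrt(0.16) = 18.61 * 0.4
SEM = 7.444

7.444


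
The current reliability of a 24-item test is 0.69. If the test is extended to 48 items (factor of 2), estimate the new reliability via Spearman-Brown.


r_new = (n * rxx) / (1 + (n-1) * rxx)
r_new = (2 * 0.69) / (1 + 1 * 0.69)
r_new = 1.38 / 1.69
r_new = 0.8166

0.8166


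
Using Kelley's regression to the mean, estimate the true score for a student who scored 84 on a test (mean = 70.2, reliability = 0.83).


T_est = rxx * X + (1 - rxx) * mean
T_est = 0.83 * 84 + 0.17 * 70.2
T_est = 69.72 + 11.934
T_est = 81.654

81.654


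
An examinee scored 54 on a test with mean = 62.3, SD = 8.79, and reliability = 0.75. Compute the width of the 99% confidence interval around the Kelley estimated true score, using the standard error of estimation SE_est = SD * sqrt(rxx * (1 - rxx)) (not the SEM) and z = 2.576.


True score estimate = 0.75*54 + 0.25*62.3 = 56.075
SE_est = SD * sqrt(rxx * (1 - rxx)) = 8.79 * sqrt(0.75 * 0.25) = 8.79 * sqrt(0.1875) = 3.806182
CI = T_est +/- z * SE_est, so width = 2 * z * SE_est = 2 * 2.576 * 3.806182
Width = 19.6094

19.6094


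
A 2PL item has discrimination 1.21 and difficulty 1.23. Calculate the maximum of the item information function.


For 2PL, max info at theta = b = 1.23
I_max = a^2 / 4 = 1.21^2 / 4
= 1.4641 / 4
I_max = 0.366

0.366


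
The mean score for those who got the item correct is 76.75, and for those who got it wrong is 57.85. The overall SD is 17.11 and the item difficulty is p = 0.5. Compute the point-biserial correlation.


q = 1 - p = 0.5
rpb = ((M1 - M0) / SD) * sqrt(p * q)
rpb = ((76.75 - 57.85) / 17.11) * sqrt(0.5 * 0.5)
rpb = 0.5523

0.5523


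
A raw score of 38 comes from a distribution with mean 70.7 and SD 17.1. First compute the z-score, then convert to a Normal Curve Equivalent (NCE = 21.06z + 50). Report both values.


z = (X - mean) / SD = (38 - 70.7) / 17.1
z = -32.7 / 17.1
z = -1.9123
NCE = NCE = 21.06z + 50
Carry z at full precision (z = -32.7 / 17.1) into the conversion:
NCE = 21.06 * (-32.7 / 17.1) + 50 = -688.662 / 17.1 + 50
NCE = -40.2726 + 50
NCE = 9.7274

9.7274


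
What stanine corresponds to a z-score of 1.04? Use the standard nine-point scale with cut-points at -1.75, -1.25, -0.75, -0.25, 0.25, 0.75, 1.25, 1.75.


Stanine boundaries: [-1.75, -1.25, -0.75, -0.25, 0.25, 0.75, 1.25, 1.75]
z = 1.04
Check each boundary:
  z >= -1.75 -> could be stanine 2
  z >= -1.25 -> could be stanine 3
  z >= -0.75 -> could be stanine 4
  z >= -0.25 -> could be stanine 5
  z >= 0.25 -> could be stanine 6
  z >= 0.75 -> could be stanine 7
  z < 1.25
  z < 1.75
Highest qualifying boundary gives stanine = 7

7
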